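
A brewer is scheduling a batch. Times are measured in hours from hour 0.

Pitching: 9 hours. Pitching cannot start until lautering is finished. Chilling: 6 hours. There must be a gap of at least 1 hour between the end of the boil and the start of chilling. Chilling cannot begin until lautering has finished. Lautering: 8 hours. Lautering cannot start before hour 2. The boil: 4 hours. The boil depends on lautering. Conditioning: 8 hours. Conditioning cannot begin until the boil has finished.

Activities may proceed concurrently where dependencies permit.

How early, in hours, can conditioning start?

14

After its own release at hour 2, lautering can start at hour 2 and finishes at hour 10.
The boil cannot begin until lautering (finishes hour 10). It runs from hour 10 to 10 + 4 = hour 14.
Conditioning waits on the boil (finishes hour 14), so the earliest it can start is hour 14.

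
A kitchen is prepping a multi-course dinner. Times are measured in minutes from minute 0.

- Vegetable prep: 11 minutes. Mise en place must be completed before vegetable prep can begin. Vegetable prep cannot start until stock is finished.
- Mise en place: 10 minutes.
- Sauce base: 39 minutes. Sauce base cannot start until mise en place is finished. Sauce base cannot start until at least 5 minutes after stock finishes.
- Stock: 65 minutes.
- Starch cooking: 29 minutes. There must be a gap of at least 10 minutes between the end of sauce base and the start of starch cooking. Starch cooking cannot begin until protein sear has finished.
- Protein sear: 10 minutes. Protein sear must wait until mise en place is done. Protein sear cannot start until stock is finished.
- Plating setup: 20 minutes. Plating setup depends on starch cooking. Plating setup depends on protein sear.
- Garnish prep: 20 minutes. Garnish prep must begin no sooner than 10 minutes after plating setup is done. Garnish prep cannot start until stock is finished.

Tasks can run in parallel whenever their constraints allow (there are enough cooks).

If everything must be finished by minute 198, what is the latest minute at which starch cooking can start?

Garnish prep must finish by minute 198; it takes 20 minutes, so it must start by 198 − 20 = minute 178.
Since garnish prep (must start by minute 178, minus 10-minute gap → minute 168) depends on it, plating setup must finish by minute 168. Backing off its 20-minute duration gives a latest start of minute 148.
Starch cooking feeds into plating setup (must start by minute 148); so starch cooking must finish by minute 148 and therefore start by minute 119.

119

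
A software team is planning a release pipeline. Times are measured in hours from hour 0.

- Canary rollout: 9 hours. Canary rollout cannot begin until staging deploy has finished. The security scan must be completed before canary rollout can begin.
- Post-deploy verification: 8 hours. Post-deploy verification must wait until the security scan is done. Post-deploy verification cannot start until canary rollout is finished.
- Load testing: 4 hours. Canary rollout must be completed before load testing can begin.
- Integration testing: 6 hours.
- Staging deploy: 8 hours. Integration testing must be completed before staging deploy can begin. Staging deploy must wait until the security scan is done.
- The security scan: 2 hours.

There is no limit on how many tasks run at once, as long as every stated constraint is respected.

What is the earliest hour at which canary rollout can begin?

14

Nothing blocks the security scan, so it runs from hour 0 to hour 2.
Integration testing can start immediately at hour 0; it finishes at hour 6.
For staging deploy: integration testing (finishes hour 6); the security scan (finishes hour 2). Taking the maximum gives a start of hour 6, and it finishes at 6 + 8 = hour 14.
Canary rollout waits on staging deploy (finishes hour 14); the security scan (finishes hour 2). The latest of these is hour 14, which is the earliest canary rollout can start.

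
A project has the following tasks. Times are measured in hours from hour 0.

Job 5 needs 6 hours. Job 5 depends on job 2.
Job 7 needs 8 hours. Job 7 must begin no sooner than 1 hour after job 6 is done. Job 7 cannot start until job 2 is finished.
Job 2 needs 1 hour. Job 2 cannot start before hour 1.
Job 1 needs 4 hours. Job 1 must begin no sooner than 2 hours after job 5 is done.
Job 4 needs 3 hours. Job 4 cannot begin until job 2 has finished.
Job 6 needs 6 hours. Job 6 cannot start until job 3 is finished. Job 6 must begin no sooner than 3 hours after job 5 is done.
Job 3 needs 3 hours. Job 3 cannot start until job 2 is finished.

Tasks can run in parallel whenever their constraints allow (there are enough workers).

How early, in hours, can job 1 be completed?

14

After its own release at hour 1, job 2 can start at hour 1 and finishes at hour 2.
Job 5 cannot begin until job 2 (finishes hour 2). It runs from hour 2 to 2 + 6 = hour 8.
Job 1 cannot begin until job 5 (finishes hour 8, plus 2-hour gap → hour 10). It runs from hour 10 to 10 + 4 = hour 14.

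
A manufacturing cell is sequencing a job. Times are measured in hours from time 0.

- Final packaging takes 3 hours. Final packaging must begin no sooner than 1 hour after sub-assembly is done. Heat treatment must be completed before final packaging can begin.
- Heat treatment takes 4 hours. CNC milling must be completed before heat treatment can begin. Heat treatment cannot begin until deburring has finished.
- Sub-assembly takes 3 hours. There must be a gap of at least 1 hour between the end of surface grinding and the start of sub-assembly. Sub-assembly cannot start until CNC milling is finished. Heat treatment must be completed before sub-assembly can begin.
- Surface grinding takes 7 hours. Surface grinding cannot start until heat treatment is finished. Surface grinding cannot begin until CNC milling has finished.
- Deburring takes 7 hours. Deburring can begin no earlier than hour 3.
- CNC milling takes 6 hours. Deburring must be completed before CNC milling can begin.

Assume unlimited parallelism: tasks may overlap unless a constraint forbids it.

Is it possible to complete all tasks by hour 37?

Yes

Deburring cannot begin until its own release at hour 3. It runs from hour 3 to 3 + 7 = hour 10.
After deburring (finishes hour 10), CNC milling can start at hour 10 and finishes at hour 16.
Heat treatment has to wait for CNC milling (finishes hour 16); deburring (finishes hour 10). The latest of these is hour 16, so heat treatment runs hour 16 to 16 + 4 = hour 20.
Surface grinding needs all of heat treatment (finishes hour 20); CNC milling (finishes hour 16). That puts its earliest start at hour 20; it finishes at 20 + 7 = hour 27.
Sub-assembly needs all of surface grinding (finishes hour 27, plus 1-hour gap → hour 28); CNC milling (finishes hour 16); heat treatment (finishes hour 20). That puts its earliest start at hour 28; it finishes at 28 + 3 = hour 31.
Final packaging needs all of sub-assembly (finishes hour 31, plus 1-hour gap → hour 32); heat treatment (finishes hour 20). That puts its earliest start at hour 32; it finishes at 32 + 3 = hour 35.
Every task is finished by hour 35, which is no later than the deadline of 37, so the schedule is feasible.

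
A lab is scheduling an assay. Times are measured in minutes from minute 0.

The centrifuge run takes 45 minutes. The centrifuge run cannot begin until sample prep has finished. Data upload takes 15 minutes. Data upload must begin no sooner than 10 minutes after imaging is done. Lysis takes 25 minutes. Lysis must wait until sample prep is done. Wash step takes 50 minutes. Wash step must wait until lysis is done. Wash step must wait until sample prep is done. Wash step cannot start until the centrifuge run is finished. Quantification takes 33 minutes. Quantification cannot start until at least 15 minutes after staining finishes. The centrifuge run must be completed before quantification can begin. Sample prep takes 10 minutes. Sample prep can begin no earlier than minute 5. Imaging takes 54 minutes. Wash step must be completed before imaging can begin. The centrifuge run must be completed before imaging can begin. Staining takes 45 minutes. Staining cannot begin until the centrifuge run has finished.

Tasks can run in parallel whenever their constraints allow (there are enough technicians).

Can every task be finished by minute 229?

After its own release at minute 5, sample prep can start at minute 5 and finishes at minute 15.
After sample prep (finishes minute 15), the centrifuge run can start at minute 15 and finishes at minute 60.
After the centrifuge run (finishes minute 60), staining can start at minute 60 and finishes at minute 105.
Quantification needs all of staining (finishes minute 105, plus 15-minute gap → minute 120); the centrifuge run (finishes minute 60). That puts its earliest start at minute 120; it finishes at 120 + 33 = minute 153.
After sample prep (finishes minute 15), lysis can start at minute 15 and finishes at minute 40.
Wash step has to wait for lysis (finishes minute 40); sample prep (finishes minute 15); the centrifuge run (finishes minute 60). The latest of these is minute 60, so wash step runs minute 60 to 60 + 50 = minute 110.
Imaging cannot start until wash step (finishes minute 110); the centrifuge run (finishes minute 60). The controlling bound is minute 110, so imaging finishes at 110 + 54 = minute 164.
After imaging (finishes minute 164, plus 10-minute gap → minute 174), data upload can start at minute 174 and finishes at minute 189.
Every task is finished by minute 189, which is no later than the deadline of 229, so the schedule is feasible.

Yes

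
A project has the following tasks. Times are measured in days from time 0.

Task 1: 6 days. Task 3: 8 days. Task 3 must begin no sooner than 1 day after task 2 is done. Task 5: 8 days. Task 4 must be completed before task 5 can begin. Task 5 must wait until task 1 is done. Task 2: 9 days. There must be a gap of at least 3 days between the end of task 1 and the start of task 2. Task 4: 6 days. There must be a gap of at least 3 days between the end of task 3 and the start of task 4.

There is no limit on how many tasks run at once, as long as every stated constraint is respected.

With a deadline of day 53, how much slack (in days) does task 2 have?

Task 1 can start immediately at day 0; it finishes at day 6.
Task 2 cannot begin until task 1 (finishes day 6, plus 3-day gap → day 9). It runs from day 9 to 9 + 9 = day 18.

Working backward from the deadline:
Nothing follows task 5; the deadline of day 53 is its only limit. It must start by 53 − 8 = day 45.
Task 4 must finish before task 5 (must start by day 45). With a 6-day duration, task 4 must start by 45 − 6 = day 39.
Task 3 must finish before task 4 (must start by day 39, minus 3-day gap → day 36). With an 8-day duration, task 3 must start by 36 − 8 = day 28.
Task 2 feeds into task 3 (must start by day 28, minus 1-day gap → day 27); so task 2 must finish by day 27 and therefore start by day 18.
So task 2 can start as early as day 9 and as late as day 18, giving 18 − 9 = 9 days of slack.

9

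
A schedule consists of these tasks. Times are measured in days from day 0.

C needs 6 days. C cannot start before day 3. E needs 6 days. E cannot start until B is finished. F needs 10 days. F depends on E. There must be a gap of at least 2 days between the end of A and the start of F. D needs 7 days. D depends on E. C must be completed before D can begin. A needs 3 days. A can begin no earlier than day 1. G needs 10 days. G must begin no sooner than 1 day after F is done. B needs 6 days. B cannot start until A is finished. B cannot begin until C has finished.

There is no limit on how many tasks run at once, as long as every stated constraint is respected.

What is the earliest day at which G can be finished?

42

C waits on its own release at day 3, so it starts at day 3 and finishes at 3 + 6 = day 9.
A cannot begin until its own release at day 1. It runs from day 1 to 1 + 3 = day 4.
B has to wait for A (finishes day 4); C (finishes day 9). The latest of these is day 9, so B runs day 9 to 9 + 6 = day 15.
E cannot begin until B (finishes day 15). It runs from day 15 to 15 + 6 = day 21.
F has to wait for E (finishes day 21); A (finishes day 4, plus 2-day gap → day 6). The latest of these is day 21, so F runs day 21 to 21 + 10 = day 31.
G cannot begin until F (finishes day 31, plus 1-day gap → day 32). It runs from day 32 to 32 + 10 = day 42.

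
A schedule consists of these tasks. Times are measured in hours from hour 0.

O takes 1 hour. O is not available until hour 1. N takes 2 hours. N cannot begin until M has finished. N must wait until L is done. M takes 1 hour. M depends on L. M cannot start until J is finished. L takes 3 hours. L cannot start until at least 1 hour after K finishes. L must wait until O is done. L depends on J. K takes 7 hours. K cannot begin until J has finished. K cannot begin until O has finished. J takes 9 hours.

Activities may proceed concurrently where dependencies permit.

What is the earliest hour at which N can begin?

21

After its own release at hour 1, O can start at hour 1 and finishes at hour 2.
J can start immediately at hour 0; it finishes at hour 9.
K cannot start until J (finishes hour 9); O (finishes hour 2). The controlling bound is hour 9, so K finishes at 9 + 7 = hour 16.
For L: K (finishes hour 16, plus 1-hour gap → hour 17); O (finishes hour 2); J (finishes hour 9). Taking the maximum gives a start of hour 17, and it finishes at 17 + 3 = hour 20.
M needs all of L (finishes hour 20); J (finishes hour 9). That puts its earliest start at hour 20; it finishes at 20 + 1 = hour 21.
N waits on M (finishes hour 21); L (finishes hour 20). The latest of these is hour 21, which is the earliest N can start.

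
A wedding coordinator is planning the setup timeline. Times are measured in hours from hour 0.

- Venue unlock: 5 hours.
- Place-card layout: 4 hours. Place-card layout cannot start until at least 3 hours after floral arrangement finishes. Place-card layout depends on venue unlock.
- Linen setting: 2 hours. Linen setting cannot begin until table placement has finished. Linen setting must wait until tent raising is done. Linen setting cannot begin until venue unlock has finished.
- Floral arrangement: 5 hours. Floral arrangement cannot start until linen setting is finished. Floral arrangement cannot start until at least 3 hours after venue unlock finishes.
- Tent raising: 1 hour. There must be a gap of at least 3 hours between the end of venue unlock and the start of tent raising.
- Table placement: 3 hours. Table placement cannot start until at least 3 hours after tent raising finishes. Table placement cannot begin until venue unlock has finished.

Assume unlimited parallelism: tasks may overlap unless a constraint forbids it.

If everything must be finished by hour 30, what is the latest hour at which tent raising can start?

Nothing follows place-card layout; the deadline of hour 30 is its only limit. It must start by 30 − 4 = hour 26.
Floral arrangement must finish before place-card layout (must start by hour 26, minus 3-hour gap → hour 23). With a 5-hour duration, floral arrangement must start by 23 − 5 = hour 18.
Linen setting feeds into floral arrangement (must start by hour 18); so linen setting must finish by hour 18 and therefore start by hour 16.
Table placement feeds into linen setting (must start by hour 16); so table placement must finish by hour 16 and therefore start by hour 13.
Tent raising has several dependents: table placement (must start by hour 13, minus 3-hour gap → hour 10); linen setting (must start by hour 16). The earliest of those limits is hour 10, so tent raising must start by 10 − 1 = hour 9.

9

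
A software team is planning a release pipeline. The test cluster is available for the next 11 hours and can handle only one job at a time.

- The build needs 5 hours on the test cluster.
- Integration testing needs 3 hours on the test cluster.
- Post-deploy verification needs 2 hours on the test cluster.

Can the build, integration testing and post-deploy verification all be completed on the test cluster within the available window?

Running back to back, the jobs need 5 + 3 + 2 = 10 hours on the test cluster.
Since 10 ≤ 11, they fit within the window.

Yes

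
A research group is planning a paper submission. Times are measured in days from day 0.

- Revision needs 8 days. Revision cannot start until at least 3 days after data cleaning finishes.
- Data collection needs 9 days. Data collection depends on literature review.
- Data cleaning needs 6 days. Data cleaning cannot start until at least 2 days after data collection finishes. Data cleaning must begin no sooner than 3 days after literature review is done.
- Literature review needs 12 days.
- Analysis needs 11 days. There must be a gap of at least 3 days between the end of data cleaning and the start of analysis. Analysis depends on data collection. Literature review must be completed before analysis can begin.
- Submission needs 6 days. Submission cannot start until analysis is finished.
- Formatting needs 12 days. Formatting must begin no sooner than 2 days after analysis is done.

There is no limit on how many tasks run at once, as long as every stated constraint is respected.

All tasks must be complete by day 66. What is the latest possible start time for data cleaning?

32

To finish by day 66, formatting (duration 12) must start no later than day 54.
Submission has no dependents, so it just needs to finish by day 66. Starting by 66 − 6 = day 60 achieves that.
Analysis must finish in time for formatting (must start by day 54, minus 2-day gap → day 52); submission (must start by day 60). The tightest is day 52, so analysis must start by 52 − 11 = day 41.
Revision has no dependents, so it just needs to finish by day 66. Starting by 66 − 8 = day 58 achieves that.
Data cleaning has several dependents: analysis (must start by day 41, minus 3-day gap → day 38); revision (must start by day 58, minus 3-day gap → day 55). The earliest of those limits is day 38, so data cleaning must start by 38 − 6 = day 32.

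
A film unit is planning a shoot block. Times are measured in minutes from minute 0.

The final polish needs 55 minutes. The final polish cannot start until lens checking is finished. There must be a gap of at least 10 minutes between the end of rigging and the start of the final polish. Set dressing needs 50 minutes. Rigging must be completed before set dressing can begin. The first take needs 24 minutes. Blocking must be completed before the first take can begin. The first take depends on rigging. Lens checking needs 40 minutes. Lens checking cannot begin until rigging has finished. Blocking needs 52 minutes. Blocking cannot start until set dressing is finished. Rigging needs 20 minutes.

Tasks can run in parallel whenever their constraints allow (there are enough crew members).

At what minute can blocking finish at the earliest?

Nothing blocks rigging, so it runs from minute 0 to minute 20.
Set dressing waits on rigging (finishes minute 20), so it starts at minute 20 and finishes at 20 + 50 = minute 70.
Blocking cannot begin until set dressing (finishes minute 70). It runs from minute 70 to 70 + 52 = minute 122.

122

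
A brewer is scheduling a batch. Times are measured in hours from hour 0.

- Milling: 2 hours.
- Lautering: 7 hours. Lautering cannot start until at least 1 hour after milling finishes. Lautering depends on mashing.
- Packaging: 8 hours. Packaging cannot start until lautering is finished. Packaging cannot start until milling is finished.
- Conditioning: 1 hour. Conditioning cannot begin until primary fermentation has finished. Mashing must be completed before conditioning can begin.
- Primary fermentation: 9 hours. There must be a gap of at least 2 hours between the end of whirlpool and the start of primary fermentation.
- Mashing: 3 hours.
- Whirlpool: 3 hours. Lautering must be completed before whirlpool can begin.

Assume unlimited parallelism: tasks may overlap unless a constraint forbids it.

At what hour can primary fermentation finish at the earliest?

Mashing has no prerequisites, so it starts at hour 0 and finishes at hour 3.
Nothing blocks milling, so it runs from hour 0 to hour 2.
Lautering needs all of milling (finishes hour 2, plus 1-hour gap → hour 3); mashing (finishes hour 3). That puts its earliest start at hour 3; it finishes at 3 + 7 = hour 10.
Whirlpool waits on lautering (finishes hour 10), so it starts at hour 10 and finishes at 10 + 3 = hour 13.
Primary fermentation waits on whirlpool (finishes hour 13, plus 2-hour gap → hour 15), so it starts at hour 15 and finishes at 15 + 9 = hour 24.

24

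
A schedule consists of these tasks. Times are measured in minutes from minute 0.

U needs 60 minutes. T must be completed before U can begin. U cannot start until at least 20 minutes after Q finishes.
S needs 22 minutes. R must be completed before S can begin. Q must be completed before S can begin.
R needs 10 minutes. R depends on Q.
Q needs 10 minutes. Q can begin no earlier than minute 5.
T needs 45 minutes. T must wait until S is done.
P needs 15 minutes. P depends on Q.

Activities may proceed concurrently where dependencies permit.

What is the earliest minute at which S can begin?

After its own release at minute 5, Q can start at minute 5 and finishes at minute 15.
R waits on Q (finishes minute 15), so it starts at minute 15 and finishes at 15 + 10 = minute 25.
S waits on R (finishes minute 25); Q (finishes minute 15). The latest of these is minute 25, which is the earliest S can start.

25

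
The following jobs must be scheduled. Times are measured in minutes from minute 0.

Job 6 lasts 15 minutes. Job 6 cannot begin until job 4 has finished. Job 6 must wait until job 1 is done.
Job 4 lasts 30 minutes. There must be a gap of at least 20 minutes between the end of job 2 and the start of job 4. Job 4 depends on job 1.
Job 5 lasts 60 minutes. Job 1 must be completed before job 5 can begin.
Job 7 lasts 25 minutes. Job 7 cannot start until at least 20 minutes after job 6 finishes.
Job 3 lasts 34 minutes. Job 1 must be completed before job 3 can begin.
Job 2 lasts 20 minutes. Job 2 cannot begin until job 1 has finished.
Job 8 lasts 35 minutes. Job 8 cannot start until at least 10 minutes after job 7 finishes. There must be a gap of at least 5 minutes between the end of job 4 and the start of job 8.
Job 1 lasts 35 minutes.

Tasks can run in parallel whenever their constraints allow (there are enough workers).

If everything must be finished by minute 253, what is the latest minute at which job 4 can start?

Nothing follows job 8; the deadline of minute 253 is its only limit. It must start by 253 − 35 = minute 218.
Job 7 feeds into job 8 (must start by minute 218, minus 10-minute gap → minute 208); so job 7 must finish by minute 208 and therefore start by minute 183.
Job 6 must finish before job 7 (must start by minute 183, minus 20-minute gap → minute 163). With a 15-minute duration, job 6 must start by 163 − 15 = minute 148.
Job 4 must finish in time for job 6 (must start by minute 148); job 8 (must start by minute 218, minus 5-minute gap → minute 213). The tightest is minute 148, so job 4 must start by 148 − 30 = minute 118.

118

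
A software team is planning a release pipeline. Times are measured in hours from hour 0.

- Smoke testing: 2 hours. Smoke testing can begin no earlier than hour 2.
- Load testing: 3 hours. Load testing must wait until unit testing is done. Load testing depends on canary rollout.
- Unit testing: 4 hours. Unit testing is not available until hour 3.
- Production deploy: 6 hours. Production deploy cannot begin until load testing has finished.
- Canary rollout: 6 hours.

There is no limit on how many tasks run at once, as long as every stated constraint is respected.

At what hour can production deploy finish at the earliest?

16

Canary rollout can start immediately at hour 0; it finishes at hour 6.
After its own release at hour 3, unit testing can start at hour 3 and finishes at hour 7.
Load testing cannot start until unit testing (finishes hour 7); canary rollout (finishes hour 6). The controlling bound is hour 7, so load testing finishes at 7 + 3 = hour 10.
Production deploy waits on load testing (finishes hour 10), so it starts at hour 10 and finishes at 10 + 6 = hour 16.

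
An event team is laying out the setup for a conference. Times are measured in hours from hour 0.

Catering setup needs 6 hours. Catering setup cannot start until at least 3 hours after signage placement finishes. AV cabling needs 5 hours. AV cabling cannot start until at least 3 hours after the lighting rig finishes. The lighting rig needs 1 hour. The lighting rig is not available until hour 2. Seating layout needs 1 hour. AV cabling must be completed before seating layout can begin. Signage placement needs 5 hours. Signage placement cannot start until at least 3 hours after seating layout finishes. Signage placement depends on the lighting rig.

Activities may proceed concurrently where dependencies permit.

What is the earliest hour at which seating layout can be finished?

The lighting rig waits on its own release at hour 2, so it starts at hour 2 and finishes at 2 + 1 = hour 3.
After the lighting rig (finishes hour 3, plus 3-hour gap → hour 6), AV cabling can start at hour 6 and finishes at hour 11.
After AV cabling (finishes hour 11), seating layout can start at hour 11 and finishes at hour 12.

12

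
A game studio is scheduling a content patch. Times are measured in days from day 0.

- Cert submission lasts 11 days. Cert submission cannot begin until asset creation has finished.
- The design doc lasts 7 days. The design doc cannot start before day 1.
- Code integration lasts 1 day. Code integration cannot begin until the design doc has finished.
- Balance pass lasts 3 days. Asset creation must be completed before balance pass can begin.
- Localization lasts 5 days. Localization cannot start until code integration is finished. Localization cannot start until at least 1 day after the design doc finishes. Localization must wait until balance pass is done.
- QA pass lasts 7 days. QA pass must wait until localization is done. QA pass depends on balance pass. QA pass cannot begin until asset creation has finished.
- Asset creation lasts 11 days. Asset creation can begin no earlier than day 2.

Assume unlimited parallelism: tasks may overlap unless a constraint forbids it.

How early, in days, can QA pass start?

Asset creation cannot begin until its own release at day 2. It runs from day 2 to 2 + 11 = day 13.
Balance pass cannot begin until asset creation (finishes day 13). It runs from day 13 to 13 + 3 = day 16.
After its own release at day 1, the design doc can start at day 1 and finishes at day 8.
Code integration cannot begin until the design doc (finishes day 8). It runs from day 8 to 8 + 1 = day 9.
Localization needs all of code integration (finishes day 9); the design doc (finishes day 8, plus 1-day gap → day 9); balance pass (finishes day 16). That puts its earliest start at day 16; it finishes at 16 + 5 = day 21.
QA pass waits on localization (finishes day 21); balance pass (finishes day 16); asset creation (finishes day 13). The latest of these is day 21, which is the earliest QA pass can start.

21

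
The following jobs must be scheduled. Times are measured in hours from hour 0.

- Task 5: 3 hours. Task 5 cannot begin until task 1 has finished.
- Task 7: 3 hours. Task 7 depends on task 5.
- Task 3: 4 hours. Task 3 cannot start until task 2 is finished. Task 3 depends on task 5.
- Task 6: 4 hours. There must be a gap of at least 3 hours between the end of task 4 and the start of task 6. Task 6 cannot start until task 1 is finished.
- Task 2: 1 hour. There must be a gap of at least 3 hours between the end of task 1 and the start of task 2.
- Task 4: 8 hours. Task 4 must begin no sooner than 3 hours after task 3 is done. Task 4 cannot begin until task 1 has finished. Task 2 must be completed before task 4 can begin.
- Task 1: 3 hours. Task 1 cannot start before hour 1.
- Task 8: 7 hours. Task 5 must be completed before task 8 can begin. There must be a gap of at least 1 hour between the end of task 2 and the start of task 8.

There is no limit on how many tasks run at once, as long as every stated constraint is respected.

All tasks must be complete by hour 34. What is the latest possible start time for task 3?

12

Nothing follows task 6; the deadline of hour 34 is its only limit. It must start by 34 − 4 = hour 30.
Task 4 has to be done before task 6 (must start by hour 30, minus 3-hour gap → hour 27). That means finishing by hour 27, i.e. starting by 27 − 8 = hour 19.
Task 3 feeds into task 4 (must start by hour 19, minus 3-hour gap → hour 16); so task 3 must finish by hour 16 and therefore start by hour 12.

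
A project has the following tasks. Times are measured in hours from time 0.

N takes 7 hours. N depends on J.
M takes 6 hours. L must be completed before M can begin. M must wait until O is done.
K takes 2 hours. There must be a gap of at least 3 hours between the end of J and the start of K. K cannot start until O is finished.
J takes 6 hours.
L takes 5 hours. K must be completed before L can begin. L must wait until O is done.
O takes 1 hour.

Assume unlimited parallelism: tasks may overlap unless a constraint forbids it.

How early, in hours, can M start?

16

O can start immediately at hour 0; it finishes at hour 1.
J can start immediately at hour 0; it finishes at hour 6.
For K: J (finishes hour 6, plus 3-hour gap → hour 9); O (finishes hour 1). Taking the maximum gives a start of hour 9, and it finishes at 9 + 2 = hour 11.
L has to wait for K (finishes hour 11); O (finishes hour 1). The latest of these is hour 11, so L runs hour 11 to 11 + 5 = hour 16.
M waits on L (finishes hour 16); O (finishes hour 1). The latest of these is hour 16, which is the earliest M can start.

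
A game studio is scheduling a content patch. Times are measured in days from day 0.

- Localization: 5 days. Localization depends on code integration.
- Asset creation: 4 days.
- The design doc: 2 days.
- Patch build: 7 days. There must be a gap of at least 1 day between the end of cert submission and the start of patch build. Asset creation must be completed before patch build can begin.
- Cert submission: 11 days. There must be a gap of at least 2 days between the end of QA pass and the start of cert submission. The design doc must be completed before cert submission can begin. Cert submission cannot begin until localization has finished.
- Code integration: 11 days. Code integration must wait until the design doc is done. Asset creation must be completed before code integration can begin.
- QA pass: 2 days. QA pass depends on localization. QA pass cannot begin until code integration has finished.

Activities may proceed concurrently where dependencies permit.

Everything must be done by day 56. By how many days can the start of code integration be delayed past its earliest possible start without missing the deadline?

Asset creation can start immediately at day 0; it finishes at day 4.
The design doc can start immediately at day 0; it finishes at day 2.
Code integration has to wait for the design doc (finishes day 2); asset creation (finishes day 4). The latest of these is day 4, so code integration runs day 4 to 4 + 11 = day 15.

Working backward from the deadline:
Patch build must finish by day 56; it takes 7 days, so it must start by 56 − 7 = day 49.
Cert submission feeds into patch build (must start by day 49, minus 1-day gap → day 48); so cert submission must finish by day 48 and therefore start by day 37.
QA pass feeds into cert submission (must start by day 37, minus 2-day gap → day 35); so QA pass must finish by day 35 and therefore start by day 33.
Localization has several dependents: QA pass (must start by day 33); cert submission (must start by day 37). The earliest of those limits is day 33, so localization must start by 33 − 5 = day 28.
Code integration feeds localization (must start by day 28); QA pass (must start by day 33). Taking the minimum, code integration must finish by day 28 and start by 28 − 11 = day 17.
So code integration can start as early as day 4 and as late as day 17, giving 17 − 4 = 13 days of slack.

13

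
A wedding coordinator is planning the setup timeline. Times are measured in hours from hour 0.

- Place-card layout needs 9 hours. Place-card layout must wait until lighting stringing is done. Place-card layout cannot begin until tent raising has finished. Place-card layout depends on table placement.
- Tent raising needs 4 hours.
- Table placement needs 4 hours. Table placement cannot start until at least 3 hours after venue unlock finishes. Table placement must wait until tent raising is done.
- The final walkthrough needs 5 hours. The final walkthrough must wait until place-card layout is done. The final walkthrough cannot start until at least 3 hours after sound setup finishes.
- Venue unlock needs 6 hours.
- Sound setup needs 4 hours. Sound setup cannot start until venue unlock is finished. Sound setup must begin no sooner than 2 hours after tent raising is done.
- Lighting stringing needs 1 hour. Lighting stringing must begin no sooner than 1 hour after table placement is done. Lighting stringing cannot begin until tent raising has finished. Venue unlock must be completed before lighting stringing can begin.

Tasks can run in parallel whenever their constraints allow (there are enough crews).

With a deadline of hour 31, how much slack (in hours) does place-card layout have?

2

Tent raising can start immediately at hour 0; it finishes at hour 4.
Venue unlock can start immediately at hour 0; it finishes at hour 6.
Table placement needs all of venue unlock (finishes hour 6, plus 3-hour gap → hour 9); tent raising (finishes hour 4). That puts its earliest start at hour 9; it finishes at 9 + 4 = hour 13.
Lighting stringing cannot start until table placement (finishes hour 13, plus 1-hour gap → hour 14); tent raising (finishes hour 4); venue unlock (finishes hour 6). The controlling bound is hour 14, so lighting stringing finishes at 14 + 1 = hour 15.
Place-card layout needs all of lighting stringing (finishes hour 15); tent raising (finishes hour 4); table placement (finishes hour 13). That puts its earliest start at hour 15; it finishes at 15 + 9 = hour 24.

Working backward from the deadline:
The final walkthrough has no dependents, so it just needs to finish by hour 31. Starting by 31 − 5 = hour 26 achieves that.
Place-card layout has to be done before the final walkthrough (must start by hour 26). That means finishing by hour 26, i.e. starting by 26 − 9 = hour 17.
So place-card layout can start as early as hour 15 and as late as hour 17, giving 17 − 15 = 2 hours of slack.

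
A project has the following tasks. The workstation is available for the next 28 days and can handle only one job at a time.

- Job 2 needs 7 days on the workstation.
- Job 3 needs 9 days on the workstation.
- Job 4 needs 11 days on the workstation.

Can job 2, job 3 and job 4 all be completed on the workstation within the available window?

Yes

Running back to back, the jobs need 7 + 9 + 11 = 27 days on the workstation.
Since 27 ≤ 28, they fit within the window.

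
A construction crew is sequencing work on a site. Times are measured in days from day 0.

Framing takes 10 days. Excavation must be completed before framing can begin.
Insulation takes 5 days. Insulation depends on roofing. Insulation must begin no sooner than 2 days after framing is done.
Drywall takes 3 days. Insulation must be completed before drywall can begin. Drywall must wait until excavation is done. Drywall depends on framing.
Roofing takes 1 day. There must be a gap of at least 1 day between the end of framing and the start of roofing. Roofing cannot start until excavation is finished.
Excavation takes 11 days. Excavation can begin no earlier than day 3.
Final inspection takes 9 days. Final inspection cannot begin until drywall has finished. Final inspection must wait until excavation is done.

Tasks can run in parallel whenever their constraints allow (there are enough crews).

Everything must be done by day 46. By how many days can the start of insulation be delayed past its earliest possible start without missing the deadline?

After its own release at day 3, excavation can start at day 3 and finishes at day 14.
Framing cannot begin until excavation (finishes day 14). It runs from day 14 to 14 + 10 = day 24.
Roofing cannot start until framing (finishes day 24, plus 1-day gap → day 25); excavation (finishes day 14). The controlling bound is day 25, so roofing finishes at 25 + 1 = day 26.
Insulation has to wait for roofing (finishes day 26); framing (finishes day 24, plus 2-day gap → day 26). The latest of these is day 26, so insulation runs day 26 to 26 + 5 = day 31.

Working backward from the deadline:
Nothing follows final inspection; the deadline of day 46 is its only limit. It must start by 46 − 9 = day 37.
Drywall feeds into final inspection (must start by day 37); so drywall must finish by day 37 and therefore start by day 34.
Insulation has to be done before drywall (must start by day 34). That means finishing by day 34, i.e. starting by 34 − 5 = day 29.
So insulation can start as early as day 26 and as late as day 29, giving 29 − 26 = 3 days of slack.

3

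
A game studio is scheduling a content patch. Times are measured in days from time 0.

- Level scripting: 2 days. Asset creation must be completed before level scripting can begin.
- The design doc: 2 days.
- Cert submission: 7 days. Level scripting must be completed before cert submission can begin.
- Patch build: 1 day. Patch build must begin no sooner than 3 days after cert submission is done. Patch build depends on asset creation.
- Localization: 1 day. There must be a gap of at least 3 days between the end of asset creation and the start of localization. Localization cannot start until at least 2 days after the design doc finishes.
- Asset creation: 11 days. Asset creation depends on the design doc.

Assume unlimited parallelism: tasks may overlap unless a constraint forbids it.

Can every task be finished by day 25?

No

Nothing blocks the design doc, so it runs from day 0 to day 2.
Asset creation cannot begin until the design doc (finishes day 2). It runs from day 2 to 2 + 11 = day 13.
For localization: asset creation (finishes day 13, plus 3-day gap → day 16); the design doc (finishes day 2, plus 2-day gap → day 4). Taking the maximum gives a start of day 16, and it finishes at 16 + 1 = day 17.
Level scripting cannot begin until asset creation (finishes day 13). It runs from day 13 to 13 + 2 = day 15.
Cert submission waits on level scripting (finishes day 15), so it starts at day 15 and finishes at 15 + 7 = day 22.
For patch build: cert submission (finishes day 22, plus 3-day gap → day 25); asset creation (finishes day 13). Taking the maximum gives a start of day 25, and it finishes at 25 + 1 = day 26.
The earliest everything can be done is day 26, which is after the deadline of 25, so it is not possible.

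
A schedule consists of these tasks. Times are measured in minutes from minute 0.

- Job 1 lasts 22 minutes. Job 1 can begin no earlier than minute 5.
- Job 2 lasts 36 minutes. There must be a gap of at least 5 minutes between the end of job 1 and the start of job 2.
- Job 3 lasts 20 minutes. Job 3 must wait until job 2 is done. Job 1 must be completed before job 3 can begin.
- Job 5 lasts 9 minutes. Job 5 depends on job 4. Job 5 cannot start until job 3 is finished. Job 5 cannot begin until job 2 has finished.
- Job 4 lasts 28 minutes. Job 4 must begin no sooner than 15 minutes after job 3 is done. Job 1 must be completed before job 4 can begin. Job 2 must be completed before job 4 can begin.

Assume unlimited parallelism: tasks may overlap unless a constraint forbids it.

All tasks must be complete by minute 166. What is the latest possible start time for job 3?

To finish by minute 166, job 5 (duration 9) must start no later than minute 157.
Job 4 must finish before job 5 (must start by minute 157). With a 28-minute duration, job 4 must start by 157 − 28 = minute 129.
Job 3 must finish in time for job 4 (must start by minute 129, minus 15-minute gap → minute 114); job 5 (must start by minute 157). The tightest is minute 114, so job 3 must start by 114 − 20 = minute 94.

94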